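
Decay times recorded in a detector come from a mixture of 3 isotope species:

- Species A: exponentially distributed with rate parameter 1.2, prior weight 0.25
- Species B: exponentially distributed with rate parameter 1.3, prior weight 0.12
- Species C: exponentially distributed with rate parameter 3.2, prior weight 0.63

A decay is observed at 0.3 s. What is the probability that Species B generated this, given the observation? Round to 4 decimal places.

P(component k | x) = π_k·f_k(x) / marginal(x), where marginal(x) = Σ_j π_j·f_j(x).
Component likelihoods at x = 0.3 s:
  L_A = 1.2·e^(−1.2·0.3) = 1.2·e^(−0.3600) = 0.837212
  L_B = 1.3·e^(−1.3·0.3) = 1.3·e^(−0.3900) = 0.880174
  L_C = 3.2·e^(−3.2·0.3) = 3.2·e^(−0.9600) = 1.22526
Weight by the priors:
  π_A·L_A = 0.25 × 0.837212 = 0.209303
  π_B·L_B = 0.12 × 0.880174 = 0.105621
  π_C·L_C = 0.63 × 1.22526 = 0.771912
Denominator: 0.209303 + 0.105621 + 0.771912 = 1.08684
P(Species B | data) = 0.105621 / 1.08684 ≈ 0.0972

0.0972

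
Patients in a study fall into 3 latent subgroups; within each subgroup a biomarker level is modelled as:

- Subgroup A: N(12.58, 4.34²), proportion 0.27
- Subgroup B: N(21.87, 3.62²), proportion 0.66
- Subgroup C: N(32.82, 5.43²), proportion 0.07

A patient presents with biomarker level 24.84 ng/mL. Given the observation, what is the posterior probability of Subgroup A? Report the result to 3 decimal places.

0.008

Apply Bayes' rule: the posterior for each component is proportional to its prior times its likelihood at x.
Component likelihoods at x = 24.84 ng/mL:
  p_A = 0.00170056
  p_B = 0.0787108
  p_C = 0.024953
Weight by the priors:
  π_A·p_A = 0.27 × 0.00170056 = 0.00045915
  π_B·p_B = 0.66 × 0.0787108 = 0.0519491
  π_C·p_C = 0.07 × 0.024953 = 0.00174671
Evidence: 0.00045915 + 0.0519491 + 0.00174671 = 0.054155
So the posterior for Subgroup A is 0.00045915 / 0.054155 ≈ 0.008.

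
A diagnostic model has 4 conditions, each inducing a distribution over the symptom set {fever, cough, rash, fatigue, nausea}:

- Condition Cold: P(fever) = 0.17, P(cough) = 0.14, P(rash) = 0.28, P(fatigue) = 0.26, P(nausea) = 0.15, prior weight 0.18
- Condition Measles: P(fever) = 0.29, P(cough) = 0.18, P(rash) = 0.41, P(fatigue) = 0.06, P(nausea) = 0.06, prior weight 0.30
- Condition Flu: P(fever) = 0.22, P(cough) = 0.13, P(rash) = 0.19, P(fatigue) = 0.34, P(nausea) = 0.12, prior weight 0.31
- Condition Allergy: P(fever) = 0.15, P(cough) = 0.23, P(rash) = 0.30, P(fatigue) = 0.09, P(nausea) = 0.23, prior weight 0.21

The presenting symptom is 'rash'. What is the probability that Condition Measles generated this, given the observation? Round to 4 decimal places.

0.4165

By Bayes' theorem, P(k | x) = π_k f_k(x) / Σ_j π_j f_j(x).
Categorical probabilities:
  L_Cold = 0.28
  L_Measles = 0.41
  L_Flu = 0.19
  L_Allergy = 0.3
Prior × likelihood for each component:
  π_Cold·L_Cold = 0.18 × 0.28 = 0.0504
  π_Measles·L_Measles = 0.30 × 0.41 = 0.123
  π_Flu·L_Flu = 0.31 × 0.19 = 0.0589
  π_Allergy·L_Allergy = 0.21 × 0.3 = 0.063
Denominator: 0.0504 + 0.123 + 0.0589 + 0.063 = 0.2953
So the posterior for Condition Measles is 0.123 / 0.2953 ≈ 0.4165.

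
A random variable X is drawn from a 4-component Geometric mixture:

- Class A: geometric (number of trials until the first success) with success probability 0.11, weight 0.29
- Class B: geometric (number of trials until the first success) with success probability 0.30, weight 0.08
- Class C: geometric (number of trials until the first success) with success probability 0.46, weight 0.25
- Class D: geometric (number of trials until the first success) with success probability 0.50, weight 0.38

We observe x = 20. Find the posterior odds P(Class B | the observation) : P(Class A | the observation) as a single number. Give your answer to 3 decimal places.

0.008

Posterior odds = (π_i f_i(x)) / (π_j f_j(x)); the normalising sum cancels.
Component likelihoods at x = 20:
  L_A = 0.0120172
  L_B = 0.000341967
  L_C = 3.78651e-06
  L_D = 9.53674e-07
Odds = (0.08/0.29) × (0.000341967/0.0120172) = 0.275862 × 0.0284565 ≈ 0.008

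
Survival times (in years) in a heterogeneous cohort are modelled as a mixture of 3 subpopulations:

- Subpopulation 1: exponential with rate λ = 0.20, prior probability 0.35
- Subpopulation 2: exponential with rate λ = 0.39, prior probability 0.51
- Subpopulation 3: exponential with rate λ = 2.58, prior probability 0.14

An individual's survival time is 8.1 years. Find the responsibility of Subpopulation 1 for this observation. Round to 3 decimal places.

0.621

The responsibility of component k is w_k f_k(x) divided by Σ_j w_j f_j(x).
Exponential densities:
  p_1 = 0.20·e^(−0.20·8.1) = 0.20·e^(−1.6200) = 0.0395797
  p_2 = 0.39·e^(−0.39·8.1) = 0.39·e^(−3.1590) = 0.0165626
  p_3 = 2.58·e^(−2.58·8.1) = 2.58·e^(−20.8980) = 2.16637e-09
Prior × likelihood for each component:
  w_1·p_1 = 0.35 × 0.0395797 = 0.0138529
  w_2·p_2 = 0.51 × 0.0165626 = 0.00844692
  w_3·p_3 = 0.14 × 2.16637e-09 = 3.03292e-10
Marginal: 0.0138529 + 0.00844692 + 3.03292e-10 = 0.0222998
So the posterior for Subpopulation 1 is 0.0138529 / 0.0222998 ≈ 0.621.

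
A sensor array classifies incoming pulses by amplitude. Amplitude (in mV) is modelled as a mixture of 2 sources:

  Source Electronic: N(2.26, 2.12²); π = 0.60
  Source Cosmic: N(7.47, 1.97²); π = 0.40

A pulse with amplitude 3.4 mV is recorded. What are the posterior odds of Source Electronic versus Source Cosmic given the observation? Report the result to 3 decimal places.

Since P(k|x) ∝ P(Z=k) f_k(x), the posterior odds are P(Z=i) f_i(x) / (P(Z=j) f_j(x)).
Normal densities:
  L_Electronic = 0.162849
  L_Cosmic = 0.0239658
Odds = (0.60/0.40) × (0.162849/0.0239658) = 1.5 × 6.79505 ≈ 10.193

10.193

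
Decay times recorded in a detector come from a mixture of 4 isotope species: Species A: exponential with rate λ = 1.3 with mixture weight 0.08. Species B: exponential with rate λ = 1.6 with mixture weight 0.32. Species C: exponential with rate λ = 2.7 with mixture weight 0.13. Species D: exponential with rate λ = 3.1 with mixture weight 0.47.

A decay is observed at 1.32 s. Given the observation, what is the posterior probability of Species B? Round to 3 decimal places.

0.539

Apply Bayes' rule: the posterior for each component is proportional to its prior times its likelihood at x.
Component likelihoods at x = 1.32 s:
  p_A = 0.233719
  p_B = 0.193593
  p_C = 0.0764783
  p_D = 0.0517879
Unnormalised posteriors:
  w_A·p_A = 0.08 × 0.233719 = 0.0186975
  w_B·p_B = 0.32 × 0.193593 = 0.0619498
  w_C·p_C = 0.13 × 0.0764783 = 0.00994218
  w_D·p_D = 0.47 × 0.0517879 = 0.0243403
Evidence: 0.0186975 + 0.0619498 + 0.00994218 + 0.0243403 = 0.11493
Responsibility of Species B: 0.0619498 / 0.11493 ≈ 0.539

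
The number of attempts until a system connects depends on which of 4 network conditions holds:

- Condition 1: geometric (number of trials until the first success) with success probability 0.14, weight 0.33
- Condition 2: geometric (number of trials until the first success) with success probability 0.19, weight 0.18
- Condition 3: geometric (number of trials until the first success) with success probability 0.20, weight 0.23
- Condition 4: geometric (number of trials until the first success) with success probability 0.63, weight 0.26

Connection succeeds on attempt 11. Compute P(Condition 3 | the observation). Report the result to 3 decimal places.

0.256

By Bayes' theorem, P(k | x) = P(Z=k) f_k(x) / Σ_j P(Z=j) f_j(x).
Geometric probabilities:
  f_1 = 0.14·(1−0.14)^10 = 0.14·0.221302 = 0.0309822
  f_2 = 0.19·(1−0.19)^10 = 0.19·0.121577 = 0.0230996
  f_3 = 0.20·(1−0.20)^10 = 0.20·0.107374 = 0.0214748
  f_4 = 0.63·(1−0.63)^10 = 0.63·4.80858e-05 = 3.02941e-05
Unnormalised posteriors:
  P(Z=1)·f_1 = 0.33 × 0.0309822 = 0.0102241
  P(Z=2)·f_2 = 0.18 × 0.0230996 = 0.00415792
  P(Z=3)·f_3 = 0.23 × 0.0214748 = 0.00493921
  P(Z=4)·f_4 = 0.26 × 3.02941e-05 = 7.87646e-06
Normaliser: 0.0102241 + 0.00415792 + 0.00493921 + 7.87646e-06 = 0.0193291
So the posterior for Condition 3 is 0.00493921 / 0.0193291 ≈ 0.256.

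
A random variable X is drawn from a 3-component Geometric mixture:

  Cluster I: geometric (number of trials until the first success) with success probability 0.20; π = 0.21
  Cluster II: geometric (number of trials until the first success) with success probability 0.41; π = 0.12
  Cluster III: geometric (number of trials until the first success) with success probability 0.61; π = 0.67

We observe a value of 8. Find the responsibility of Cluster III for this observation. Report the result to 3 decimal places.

Apply Bayes' rule: the posterior for each component is proportional to its prior times its likelihood at x.
Geometric probabilities:
  L_I = 0.20·(1−0.20)^7 = 0.20·0.209715 = 0.041943
  L_II = 0.41·(1−0.41)^7 = 0.41·0.0248865 = 0.0102035
  L_III = 0.61·(1−0.61)^7 = 0.61·0.00137231 = 0.000837109
Multiply by the mixture weights:
  π_I·L_I = 0.21 × 0.041943 = 0.00880804
  π_II·L_II = 0.12 × 0.0102035 = 0.00122442
  π_III·L_III = 0.67 × 0.000837109 = 0.000560863
Normaliser: 0.00880804 + 0.00122442 + 0.000560863 = 0.0105933
Responsibility of Cluster III: 0.000560863 / 0.0105933 ≈ 0.053

0.053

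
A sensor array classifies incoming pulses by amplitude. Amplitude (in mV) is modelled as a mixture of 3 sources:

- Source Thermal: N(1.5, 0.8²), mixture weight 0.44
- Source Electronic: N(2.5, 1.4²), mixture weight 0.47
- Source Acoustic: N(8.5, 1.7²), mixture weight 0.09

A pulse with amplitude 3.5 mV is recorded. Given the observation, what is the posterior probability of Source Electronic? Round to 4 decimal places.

Apply Bayes' rule: the posterior for each component is proportional to its prior times its likelihood at x.
Normal densities:
  p_Thermal = 0.0219104
  p_Electronic = 0.220797
  p_Acoustic = 0.00310474
Weight by the priors:
  π_Thermal·p_Thermal = 0.44 × 0.0219104 = 0.00964057
  π_Electronic·p_Electronic = 0.47 × 0.220797 = 0.103774
  π_Acoustic·p_Acoustic = 0.09 × 0.00310474 = 0.000279426
Normaliser: 0.00964057 + 0.103774 + 0.000279426 = 0.113694
P(Source Electronic | data) ≈ 0.9127

0.9127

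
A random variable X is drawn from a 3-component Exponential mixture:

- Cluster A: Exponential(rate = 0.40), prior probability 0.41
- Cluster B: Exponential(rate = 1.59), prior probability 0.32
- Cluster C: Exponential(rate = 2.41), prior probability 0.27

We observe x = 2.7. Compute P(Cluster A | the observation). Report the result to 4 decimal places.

0.8754

The responsibility of component k is π_k f_k(x) divided by Σ_j π_j f_j(x).
Exponential densities:
  f_A = 0.40·e^(−0.40·2.7) = 0.40·e^(−1.0800) = 0.135838
  f_B = 1.59·e^(−1.59·2.7) = 1.59·e^(−4.2930) = 0.0217256
  f_C = 2.41·e^(−2.41·2.7) = 2.41·e^(−6.5070) = 0.00359801
Weight by the priors:
  π_A·f_A = 0.41 × 0.135838 = 0.0556937
  π_B·f_B = 0.32 × 0.0217256 = 0.00695218
  π_C·f_C = 0.27 × 0.00359801 = 0.000971464
Sum: 0.0556937 + 0.00695218 + 0.000971464 = 0.0636173
P(Cluster A | x) ≈ 0.8754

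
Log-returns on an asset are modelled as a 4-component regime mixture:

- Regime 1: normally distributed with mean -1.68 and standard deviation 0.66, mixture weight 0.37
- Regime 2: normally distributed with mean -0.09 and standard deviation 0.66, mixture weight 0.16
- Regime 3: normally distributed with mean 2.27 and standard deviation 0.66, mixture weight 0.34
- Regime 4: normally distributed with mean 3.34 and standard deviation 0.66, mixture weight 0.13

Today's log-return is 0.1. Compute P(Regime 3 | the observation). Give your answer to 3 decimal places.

P(component k | x) = π_k·f_k(x) / marginal(x), where marginal(x) = Σ_j π_j·f_j(x).
Evaluate each component's likelihood at the observed value:
  p_1 = (1/(0.66·√(2π)))·exp(−(0.1−-1.68)²/(2·0.66²)) = 0.604458·exp(-3.63682) = 0.0159189
  p_2 = (1/(0.66·√(2π)))·exp(−(0.1−-0.09)²/(2·0.66²)) = 0.604458·exp(-0.04144) = 0.579923
  p_3 = (1/(0.66·√(2π)))·exp(−(0.1−2.27)²/(2·0.66²)) = 0.604458·exp(-5.40507) = 0.00271627
  p_4 = (1/(0.66·√(2π)))·exp(−(0.1−3.34)²/(2·0.66²)) = 0.604458·exp(-12.04959) = 3.53425e-06
Multiply by the mixture weights:
  π_1·p_1 = 0.37 × 0.0159189 = 0.00589001
  π_2·p_2 = 0.16 × 0.579923 = 0.0927877
  π_3·p_3 = 0.34 × 0.00271627 = 0.000923531
  π_4·p_4 = 0.13 × 3.53425e-06 = 4.59452e-07
Denominator: 0.00589001 + 0.0927877 + 0.000923531 + 4.59452e-07 = 0.0996017
P(Regime 3 | x) ≈ 0.009

0.009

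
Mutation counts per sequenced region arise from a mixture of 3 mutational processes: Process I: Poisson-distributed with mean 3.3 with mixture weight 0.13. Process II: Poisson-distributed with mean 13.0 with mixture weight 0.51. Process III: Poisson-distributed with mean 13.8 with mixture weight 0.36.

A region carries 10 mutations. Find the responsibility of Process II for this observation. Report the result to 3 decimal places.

0.633

P(component k | x) = P(Z=k)·f_k(x) / marginal(x), where marginal(x) = Σ_j P(Z=j)·f_j(x).
Poisson probabilities:
  p_I = e^(−3.3)·3.3^10/10! = 0.0015567
  p_II = e^(−13.0)·13.0^10/10! = 0.0858702
  p_III = e^(−13.8)·13.8^10/10! = 0.0701074
Multiply by the mixture weights:
  P(Z=I)·p_I = 0.13 × 0.0015567 = 0.000202371
  P(Z=II)·p_II = 0.51 × 0.0858702 = 0.0437938
  P(Z=III)·p_III = 0.36 × 0.0701074 = 0.0252387
Sum: 0.000202371 + 0.0437938 + 0.0252387 = 0.0692348
P(Process II | x) = 0.0437938 / 0.0692348 ≈ 0.633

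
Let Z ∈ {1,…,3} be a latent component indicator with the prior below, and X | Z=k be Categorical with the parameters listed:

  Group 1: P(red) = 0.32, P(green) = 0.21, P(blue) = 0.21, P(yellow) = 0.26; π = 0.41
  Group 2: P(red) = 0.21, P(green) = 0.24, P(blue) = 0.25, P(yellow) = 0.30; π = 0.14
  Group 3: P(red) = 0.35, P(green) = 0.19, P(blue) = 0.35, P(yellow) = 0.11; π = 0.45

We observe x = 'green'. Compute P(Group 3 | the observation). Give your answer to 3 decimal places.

By Bayes' theorem, P(k | x) = w_k f_k(x) / Σ_j w_j f_j(x).
Categorical probabilities:
  f_1 = P(green | comp) = 0.21
  f_2 = P(green | comp) = 0.24
  f_3 = P(green | comp) = 0.19
Prior × likelihood for each component:
  w_1·f_1 = 0.41 × 0.21 = 0.0861
  w_2·f_2 = 0.14 × 0.24 = 0.0336
  w_3·f_3 = 0.45 × 0.19 = 0.0855
Normaliser: 0.0861 + 0.0336 + 0.0855 = 0.2052
So the posterior for Group 3 is 0.0855 / 0.2052 ≈ 0.417.

0.417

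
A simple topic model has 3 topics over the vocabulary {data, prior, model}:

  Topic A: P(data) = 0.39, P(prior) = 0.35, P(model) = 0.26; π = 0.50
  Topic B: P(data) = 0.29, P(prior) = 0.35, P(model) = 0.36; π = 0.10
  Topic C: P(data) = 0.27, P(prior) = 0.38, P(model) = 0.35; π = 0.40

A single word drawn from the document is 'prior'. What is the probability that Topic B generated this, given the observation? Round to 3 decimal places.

0.097

The responsibility of component k is w_k f_k(x) divided by Σ_j w_j f_j(x).
Categorical probabilities:
  f_A = 0.35
  f_B = 0.35
  f_C = 0.38
Multiply by the mixture weights:
  w_A·f_A = 0.50 × 0.35 = 0.175
  w_B·f_B = 0.10 × 0.35 = 0.035
  w_C·f_C = 0.40 × 0.38 = 0.152
Denominator: 0.175 + 0.035 + 0.152 = 0.362
P(Topic B | the observation) = 0.035 / 0.362 ≈ 0.097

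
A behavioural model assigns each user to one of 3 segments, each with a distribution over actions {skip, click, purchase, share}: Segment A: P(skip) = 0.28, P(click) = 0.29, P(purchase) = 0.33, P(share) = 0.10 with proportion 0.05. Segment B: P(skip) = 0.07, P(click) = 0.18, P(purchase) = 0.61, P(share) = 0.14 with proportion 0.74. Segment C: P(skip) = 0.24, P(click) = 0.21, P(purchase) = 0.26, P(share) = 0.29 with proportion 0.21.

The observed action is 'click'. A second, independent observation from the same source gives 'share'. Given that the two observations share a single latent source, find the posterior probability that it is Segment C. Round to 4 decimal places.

Posterior ∝ prior × likelihood, so P(k | x) ∝ P(Z=k) f_k(x); normalise over all components.
Since both observations come from the same component, the likelihood for component k is f_k(x₁)·f_k(x₂).
  L_A = [0.29] × [0.1] = 0.029
  L_B = [0.18] × [0.14] = 0.0252
  L_C = [0.21] × [0.29] = 0.0609
Multiply by the mixture weights:
  P(Z=A)·L_A = 0.05 × 0.029 = 0.00145
  P(Z=B)·L_B = 0.74 × 0.0252 = 0.018648
  P(Z=C)·L_C = 0.21 × 0.0609 = 0.012789
Normaliser: 0.00145 + 0.018648 + 0.012789 = 0.032887
P(Segment C | x) = 0.012789 / 0.032887 ≈ 0.3889

0.3889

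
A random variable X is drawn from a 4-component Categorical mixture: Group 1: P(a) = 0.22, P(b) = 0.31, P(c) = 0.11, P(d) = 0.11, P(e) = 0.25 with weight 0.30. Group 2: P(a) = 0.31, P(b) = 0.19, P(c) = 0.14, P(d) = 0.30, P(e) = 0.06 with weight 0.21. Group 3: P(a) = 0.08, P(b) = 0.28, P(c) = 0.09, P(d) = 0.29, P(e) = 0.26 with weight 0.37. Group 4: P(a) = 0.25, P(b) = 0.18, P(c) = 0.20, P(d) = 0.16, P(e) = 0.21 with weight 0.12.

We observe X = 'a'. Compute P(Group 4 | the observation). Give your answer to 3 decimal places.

0.157

Apply Bayes' rule: the posterior for each component is proportional to its prior times its likelihood at x.
Component likelihoods at x = 'a':
  f_1 = 0.22
  f_2 = 0.31
  f_3 = 0.08
  f_4 = 0.25
Unnormalised posteriors:
  P(Z=1)·f_1 = 0.30 × 0.22 = 0.066
  P(Z=2)·f_2 = 0.21 × 0.31 = 0.0651
  P(Z=3)·f_3 = 0.37 × 0.08 = 0.0296
  P(Z=4)·f_4 = 0.12 × 0.25 = 0.03
Marginal: 0.066 + 0.0651 + 0.0296 + 0.03 = 0.1907
P(Group 4 | the observation) ≈ 0.157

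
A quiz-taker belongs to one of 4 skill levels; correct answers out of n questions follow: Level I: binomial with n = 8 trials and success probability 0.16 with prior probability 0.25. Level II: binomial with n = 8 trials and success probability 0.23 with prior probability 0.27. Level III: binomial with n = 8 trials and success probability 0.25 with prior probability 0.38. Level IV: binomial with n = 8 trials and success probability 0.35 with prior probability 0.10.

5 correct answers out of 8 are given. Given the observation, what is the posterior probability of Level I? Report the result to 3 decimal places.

0.039

Apply Bayes' rule: the posterior for each component is proportional to its prior times its likelihood at x.
Evaluate each component's likelihood at the observed value:
  p_I = C(8,5)·0.16^5·0.84^3 = 56·0.000104858·0.592704 = 0.00348037
  p_II = C(8,5)·0.23^5·0.77^3 = 56·0.000643634·0.456533 = 0.0164551
  p_III = C(8,5)·0.25^5·0.75^3 = 56·0.000976562·0.421875 = 0.0230713
  p_IV = C(8,5)·0.35^5·0.65^3 = 56·0.00525219·0.274625 = 0.0807734
Weight by the priors:
  π_I·p_I = 0.25 × 0.00348037 = 0.000870093
  π_II·p_II = 0.27 × 0.0164551 = 0.00444287
  π_III·p_III = 0.38 × 0.0230713 = 0.00876709
  π_IV·p_IV = 0.10 × 0.0807734 = 0.00807734
Sum: 0.000870093 + 0.00444287 + 0.00876709 + 0.00807734 = 0.0221574
So the posterior for Level I is 0.000870093 / 0.0221574 ≈ 0.039.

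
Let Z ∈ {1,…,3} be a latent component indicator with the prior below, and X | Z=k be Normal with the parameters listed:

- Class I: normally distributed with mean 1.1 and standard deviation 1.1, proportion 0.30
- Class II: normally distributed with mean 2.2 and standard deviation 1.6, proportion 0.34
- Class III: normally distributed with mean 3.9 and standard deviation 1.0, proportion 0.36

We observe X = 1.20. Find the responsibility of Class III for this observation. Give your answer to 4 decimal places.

P(component k | x) = w_k·f_k(x) / marginal(x), where marginal(x) = Σ_j w_j·f_j(x).
Evaluate each component's likelihood at the observed value:
  f_I = (1/(1.1·√(2π)))·exp(−(1.20−1.1)²/(2·1.1²)) = 0.362675·exp(-0.00413) = 0.361179
  f_II = (1/(1.6·√(2π)))·exp(−(1.20−2.2)²/(2·1.6²)) = 0.249339·exp(-0.19531) = 0.205101
  f_III = (1/(1.0·√(2π)))·exp(−(1.20−3.9)²/(2·1.0²)) = 0.398942·exp(-3.64500) = 0.0104209
Multiply by the mixture weights:
  w_I·f_I = 0.30 × 0.361179 = 0.108354
  w_II·f_II = 0.34 × 0.205101 = 0.0697342
  w_III·f_III = 0.36 × 0.0104209 = 0.00375154
Evidence: 0.108354 + 0.0697342 + 0.00375154 = 0.18184
P(Class III | the observation) ≈ 0.0206

0.0206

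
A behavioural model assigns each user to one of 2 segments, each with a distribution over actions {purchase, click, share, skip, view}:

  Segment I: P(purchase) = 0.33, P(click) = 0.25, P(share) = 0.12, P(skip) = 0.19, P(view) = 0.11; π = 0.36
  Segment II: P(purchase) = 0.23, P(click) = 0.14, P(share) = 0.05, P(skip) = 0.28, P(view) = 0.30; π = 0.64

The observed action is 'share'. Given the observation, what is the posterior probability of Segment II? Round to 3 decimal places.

0.426

P(component k | x) = P(Z=k)·f_k(x) / marginal(x), where marginal(x) = Σ_j P(Z=j)·f_j(x).
Component likelihoods at x = 'share':
  f_I = P(share | comp) = 0.12
  f_II = P(share | comp) = 0.05
Unnormalised posteriors:
  P(Z=I)·f_I = 0.36 × 0.12 = 0.0432
  P(Z=II)·f_II = 0.64 × 0.05 = 0.032
Evidence: 0.0432 + 0.032 = 0.0752
P(Segment II | 'share') = 0.032 / 0.0752 ≈ 0.426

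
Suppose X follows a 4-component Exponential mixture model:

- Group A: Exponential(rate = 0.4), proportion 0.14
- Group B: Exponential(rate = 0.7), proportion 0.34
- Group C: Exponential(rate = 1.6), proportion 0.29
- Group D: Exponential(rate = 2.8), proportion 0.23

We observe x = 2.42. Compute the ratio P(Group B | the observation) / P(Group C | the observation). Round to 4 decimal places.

4.5285

The posterior odds equal the prior odds times the likelihood ratio: (P(Z=i)/P(Z=j))·(f_i(x)/f_j(x)).
Evaluate each component's likelihood at the observed value:
  L_A = 0.4·e^(−0.4·2.42) = 0.4·e^(−0.9680) = 0.151937
  L_B = 0.7·e^(−0.7·2.42) = 0.7·e^(−1.6940) = 0.128648
  L_C = 1.6·e^(−1.6·2.42) = 1.6·e^(−3.8720) = 0.0333067
  L_D = 2.8·e^(−2.8·2.42) = 2.8·e^(−6.7760) = 0.00319432
Posterior odds = (P(Z=B)·L_B) / (P(Z=C)·L_C) = (0.34·0.128648) / (0.29·0.0333067) = 0.0437403 / 0.00965895 ≈ 4.5285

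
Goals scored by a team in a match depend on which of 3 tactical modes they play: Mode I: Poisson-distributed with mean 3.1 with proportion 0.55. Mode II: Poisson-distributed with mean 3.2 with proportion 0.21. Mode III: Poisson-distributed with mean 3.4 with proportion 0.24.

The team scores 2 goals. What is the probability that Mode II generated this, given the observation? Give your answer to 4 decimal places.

0.2095

P(component k | x) = π_k·f_k(x) / marginal(x), where marginal(x) = Σ_j π_j·f_j(x).
Component likelihoods at x = 2 goals:
  L_I = 0.216461
  L_II = 0.208702
  L_III = 0.192898
Prior × likelihood for each component:
  π_I·L_I = 0.55 × 0.216461 = 0.119054
  π_II·L_II = 0.21 × 0.208702 = 0.0438275
  π_III·L_III = 0.24 × 0.192898 = 0.0462954
Denominator: 0.119054 + 0.0438275 + 0.0462954 = 0.209177
P(Mode II | data) = 0.0438275 / 0.209177 ≈ 0.2095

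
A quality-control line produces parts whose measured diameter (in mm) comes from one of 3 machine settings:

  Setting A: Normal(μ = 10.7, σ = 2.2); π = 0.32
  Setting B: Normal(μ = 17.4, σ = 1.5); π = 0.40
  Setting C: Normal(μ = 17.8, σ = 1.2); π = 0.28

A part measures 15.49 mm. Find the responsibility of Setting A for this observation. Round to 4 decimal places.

The responsibility of component k is P(Z=k) f_k(x) divided by Σ_j P(Z=j) f_j(x).
Normal densities:
  f_A = 0.0169472
  f_B = 0.118234
  f_C = 0.052127
Multiply by the mixture weights:
  P(Z=A)·f_A = 0.32 × 0.0169472 = 0.0054231
  P(Z=B)·f_B = 0.40 × 0.118234 = 0.0472935
  P(Z=C)·f_C = 0.28 × 0.052127 = 0.0145956
Marginal: 0.0054231 + 0.0472935 + 0.0145956 = 0.0673121
Responsibility of Setting A: 0.0054231 / 0.0673121 ≈ 0.0806

0.0806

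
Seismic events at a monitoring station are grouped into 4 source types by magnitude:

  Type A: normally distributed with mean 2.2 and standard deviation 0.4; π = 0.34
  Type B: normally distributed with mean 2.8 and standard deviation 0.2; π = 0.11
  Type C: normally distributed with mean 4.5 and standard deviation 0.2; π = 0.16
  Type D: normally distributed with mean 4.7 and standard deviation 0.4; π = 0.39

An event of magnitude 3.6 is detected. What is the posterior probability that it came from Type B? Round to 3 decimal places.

0.008

By Bayes' theorem, P(k | x) = π_k f_k(x) / Σ_j π_j f_j(x).
Evaluate each component's likelihood at the observed value:
  L_A = 0.00218171
  L_B = 0.000669151
  L_C = 7.99187e-05
  L_D = 0.0227339
Weight by the priors:
  π_A·L_A = 0.34 × 0.00218171 = 0.00074178
  π_B·L_B = 0.11 × 0.000669151 = 7.36066e-05
  π_C·L_C = 0.16 × 7.99187e-05 = 1.2787e-05
  π_D·L_D = 0.39 × 0.0227339 = 0.00886622
Sum: 0.00074178 + 7.36066e-05 + 1.2787e-05 + 0.00886622 = 0.0096944
P(Type B | 3.6) = 7.36066e-05 / 0.0096944 ≈ 0.008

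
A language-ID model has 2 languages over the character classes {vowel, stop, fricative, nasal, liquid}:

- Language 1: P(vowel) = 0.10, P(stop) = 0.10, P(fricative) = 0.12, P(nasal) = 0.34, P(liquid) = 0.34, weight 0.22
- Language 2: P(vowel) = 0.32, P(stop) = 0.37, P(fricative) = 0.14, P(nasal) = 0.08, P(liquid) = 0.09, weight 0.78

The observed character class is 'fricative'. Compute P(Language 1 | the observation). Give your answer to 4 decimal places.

The responsibility of component k is P(Z=k) f_k(x) divided by Σ_j P(Z=j) f_j(x).
Categorical probabilities:
  f_1 = 0.12
  f_2 = 0.14
Unnormalised posteriors:
  P(Z=1)·f_1 = 0.22 × 0.12 = 0.0264
  P(Z=2)·f_2 = 0.78 × 0.14 = 0.1092
Sum: 0.0264 + 0.1092 = 0.1356
P(Language 1 | 'fricative') ≈ 0.1947

0.1947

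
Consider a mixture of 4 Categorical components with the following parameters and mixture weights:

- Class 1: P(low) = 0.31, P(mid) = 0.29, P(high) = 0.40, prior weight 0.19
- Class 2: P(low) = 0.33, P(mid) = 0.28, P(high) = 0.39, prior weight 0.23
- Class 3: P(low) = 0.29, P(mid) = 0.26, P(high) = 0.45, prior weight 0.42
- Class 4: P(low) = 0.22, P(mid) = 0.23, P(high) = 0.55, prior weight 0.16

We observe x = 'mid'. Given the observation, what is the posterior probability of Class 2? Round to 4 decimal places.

0.2426

Apply Bayes' rule: the posterior for each component is proportional to its prior times its likelihood at x.
Categorical probabilities:
  p_1 = P(mid | comp) = 0.29
  p_2 = P(mid | comp) = 0.28
  p_3 = P(mid | comp) = 0.26
  p_4 = P(mid | comp) = 0.23
Prior × likelihood for each component:
  P(Z=1)·p_1 = 0.19 × 0.29 = 0.0551
  P(Z=2)·p_2 = 0.23 × 0.28 = 0.0644
  P(Z=3)·p_3 = 0.42 × 0.26 = 0.1092
  P(Z=4)·p_4 = 0.16 × 0.23 = 0.0368
Denominator: 0.0551 + 0.0644 + 0.1092 + 0.0368 = 0.2655
Responsibility of Class 2: 0.0644 / 0.2655 ≈ 0.2426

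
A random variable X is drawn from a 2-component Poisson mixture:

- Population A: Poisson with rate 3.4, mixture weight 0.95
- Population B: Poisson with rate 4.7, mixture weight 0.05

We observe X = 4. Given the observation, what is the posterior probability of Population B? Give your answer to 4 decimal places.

0.0498

By Bayes' theorem, P(k | x) = P(Z=k) f_k(x) / Σ_j P(Z=j) f_j(x).
Evaluate each component's likelihood at the observed value:
  p_A = 0.185825
  p_B = 0.184925
Weight by the priors:
  P(Z=A)·p_A = 0.95 × 0.185825 = 0.176533
  P(Z=B)·p_B = 0.05 × 0.184925 = 0.00924626
Denominator: 0.176533 + 0.00924626 = 0.18578
Responsibility of Population B: 0.00924626 / 0.18578 ≈ 0.0498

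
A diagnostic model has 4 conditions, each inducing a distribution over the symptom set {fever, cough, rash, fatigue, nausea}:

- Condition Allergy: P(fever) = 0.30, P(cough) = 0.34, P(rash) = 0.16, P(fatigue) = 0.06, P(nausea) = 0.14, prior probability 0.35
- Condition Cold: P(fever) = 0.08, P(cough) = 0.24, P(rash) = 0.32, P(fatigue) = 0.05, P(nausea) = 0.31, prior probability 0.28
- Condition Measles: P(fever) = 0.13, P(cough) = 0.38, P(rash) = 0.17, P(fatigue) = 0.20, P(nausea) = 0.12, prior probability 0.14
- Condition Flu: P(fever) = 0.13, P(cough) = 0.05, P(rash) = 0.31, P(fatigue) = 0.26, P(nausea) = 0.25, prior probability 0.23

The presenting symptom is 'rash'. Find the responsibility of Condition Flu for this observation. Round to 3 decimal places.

0.296

Apply Bayes' rule: the posterior for each component is proportional to its prior times its likelihood at x.
Component likelihoods at x = 'rash':
  p_Allergy = 0.16
  p_Cold = 0.32
  p_Measles = 0.17
  p_Flu = 0.31
Prior × likelihood for each component:
  P(Z=Allergy)·p_Allergy = 0.35 × 0.16 = 0.056
  P(Z=Cold)·p_Cold = 0.28 × 0.32 = 0.0896
  P(Z=Measles)·p_Measles = 0.14 × 0.17 = 0.0238
  P(Z=Flu)·p_Flu = 0.23 × 0.31 = 0.0713
Sum: 0.056 + 0.0896 + 0.0238 + 0.0713 = 0.2407
Responsibility of Condition Flu: 0.0713 / 0.2407 ≈ 0.296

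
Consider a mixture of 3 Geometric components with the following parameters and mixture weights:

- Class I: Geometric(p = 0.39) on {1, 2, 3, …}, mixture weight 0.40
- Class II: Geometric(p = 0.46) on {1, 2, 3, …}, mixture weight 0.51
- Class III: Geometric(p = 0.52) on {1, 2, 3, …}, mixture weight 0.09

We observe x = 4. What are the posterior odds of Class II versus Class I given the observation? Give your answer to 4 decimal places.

Only the two components matter; the odds are (P(Z=i) f_i(x)) / (P(Z=j) f_j(x)).
Geometric probabilities:
  f_I = 0.0885226
  f_II = 0.0724334
  f_III = 0.0575078
Odds = (0.51/0.40) × (0.0724334/0.0885226) = 1.275 × 0.818248 ≈ 1.0433

1.0433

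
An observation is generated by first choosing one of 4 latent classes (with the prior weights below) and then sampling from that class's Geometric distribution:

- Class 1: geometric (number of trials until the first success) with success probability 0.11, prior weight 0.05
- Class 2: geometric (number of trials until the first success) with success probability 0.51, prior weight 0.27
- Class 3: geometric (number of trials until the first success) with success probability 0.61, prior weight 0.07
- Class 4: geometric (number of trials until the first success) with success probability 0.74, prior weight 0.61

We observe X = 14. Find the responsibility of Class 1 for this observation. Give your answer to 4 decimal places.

Posterior ∝ prior × likelihood, so P(k | x) ∝ π_k f_k(x); normalise over all components.
Geometric probabilities:
  L_1 = 0.0241804
  L_2 = 4.78761e-05
  L_3 = 2.94557e-06
  L_4 = 1.83605e-08
Unnormalised posteriors:
  π_1·L_1 = 0.05 × 0.0241804 = 0.00120902
  π_2·L_2 = 0.27 × 4.78761e-05 = 1.29266e-05
  π_3·L_3 = 0.07 × 2.94557e-06 = 2.0619e-07
  π_4·L_4 = 0.61 × 1.83605e-08 = 1.11999e-08
Normaliser: 0.00120902 + 1.29266e-05 + 2.0619e-07 + 1.11999e-08 = 0.00122216
So the posterior for Class 1 is 0.00120902 / 0.00122216 ≈ 0.9892.

0.9892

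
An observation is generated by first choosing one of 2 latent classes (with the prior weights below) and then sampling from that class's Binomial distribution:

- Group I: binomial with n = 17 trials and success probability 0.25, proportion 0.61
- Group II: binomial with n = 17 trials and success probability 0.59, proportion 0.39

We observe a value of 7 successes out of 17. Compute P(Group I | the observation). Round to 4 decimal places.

P(component k | x) = π_k·f_k(x) / marginal(x), where marginal(x) = Σ_j π_j·f_j(x).
Component likelihoods at x = 7 successes out of 17:
  L_I = C(17,7)·0.25^7·0.75^10 = 19448·6.10352e-05·0.0563135 = 0.0668448
  L_II = C(17,7)·0.59^7·0.41^10 = 19448·0.0248865·0.000134227 = 0.0649647
Unnormalised posteriors:
  π_I·L_I = 0.61 × 0.0668448 = 0.0407753
  π_II·L_II = 0.39 × 0.0649647 = 0.0253362
Evidence: 0.0407753 + 0.0253362 = 0.0661116
P(Group I | the observation) ≈ 0.6168

0.6168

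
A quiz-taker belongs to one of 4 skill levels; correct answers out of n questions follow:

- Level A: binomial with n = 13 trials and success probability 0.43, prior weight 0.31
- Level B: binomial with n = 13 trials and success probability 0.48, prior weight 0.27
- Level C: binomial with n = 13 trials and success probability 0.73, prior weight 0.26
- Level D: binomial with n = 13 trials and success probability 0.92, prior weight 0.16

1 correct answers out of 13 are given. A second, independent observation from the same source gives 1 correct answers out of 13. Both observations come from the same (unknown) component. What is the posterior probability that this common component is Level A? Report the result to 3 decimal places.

0.893

The responsibility of component k is w_k f_k(x) divided by Σ_j w_j f_j(x).
Since both observations come from the same component, the likelihood for component k is f_k(x₁)·f_k(x₂).
  p_A = [C(13,1)·0.43^1·0.57^12 = 13·0.43·0.00117625 = 0.00657522] × [0.00657522] = 4.32335e-05
  p_B = [C(13,1)·0.48^1·0.52^12 = 13·0.48·0.000390877 = 0.00243907] × [0.00243907] = 5.94907e-06
  p_C = [C(13,1)·0.73^1·0.27^12 = 13·0.73·1.50095e-07 = 1.4244e-06] × [1.4244e-06] = 2.02891e-12
  p_D = [C(13,1)·0.92^1·0.08^12 = 13·0.92·6.87195e-14 = 8.21885e-13] × [8.21885e-13] = 6.75495e-25
Weight by the priors:
  w_A·p_A = 0.31 × 4.32335e-05 = 1.34024e-05
  w_B·p_B = 0.27 × 5.94907e-06 = 1.60625e-06
  w_C·p_C = 0.26 × 2.02891e-12 = 5.27517e-13
  w_D·p_D = 0.16 × 6.75495e-25 = 1.08079e-25
Denominator: 1.34024e-05 + 1.60625e-06 + 5.27517e-13 + 1.08079e-25 = 1.50086e-05
P(Level A | data) = 1.34024e-05 / 1.50086e-05 ≈ 0.893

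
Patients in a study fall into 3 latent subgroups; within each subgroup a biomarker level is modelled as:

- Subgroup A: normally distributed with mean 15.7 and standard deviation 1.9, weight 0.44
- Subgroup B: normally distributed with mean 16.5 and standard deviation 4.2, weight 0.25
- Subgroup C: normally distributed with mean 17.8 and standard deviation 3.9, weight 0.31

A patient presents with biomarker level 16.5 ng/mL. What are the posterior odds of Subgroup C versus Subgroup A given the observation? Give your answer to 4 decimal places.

Posterior odds = (P(Z=i) f_i(x)) / (P(Z=j) f_j(x)); the normalising sum cancels.
Evaluate each component's likelihood at the observed value:
  f_A = (1/(1.9·√(2π)))·exp(−(16.5−15.7)²/(2·1.9²)) = 0.209970·exp(-0.08864) = 0.192158
  f_B = (1/(4.2·√(2π)))·exp(−(16.5−16.5)²/(2·4.2²)) = 0.094986·exp(-0.00000) = 0.0949863
  f_C = (1/(3.9·√(2π)))·exp(−(16.5−17.8)²/(2·3.9²)) = 0.102293·exp(-0.05556) = 0.0967649
Posterior odds = (P(Z=C)·f_C) / (P(Z=A)·f_A) = (0.31·0.0967649) / (0.44·0.192158) = 0.0299971 / 0.0845497 ≈ 0.3548

0.3548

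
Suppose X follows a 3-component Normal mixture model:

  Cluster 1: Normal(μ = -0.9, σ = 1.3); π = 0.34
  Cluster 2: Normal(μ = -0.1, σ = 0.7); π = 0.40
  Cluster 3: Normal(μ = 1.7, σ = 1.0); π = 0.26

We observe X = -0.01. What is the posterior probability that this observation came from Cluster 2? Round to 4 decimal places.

0.6796

P(component k | x) = w_k·f_k(x) / marginal(x), where marginal(x) = Σ_j w_j·f_j(x).
Evaluate each component's likelihood at the observed value:
  L_1 = (1/(1.3·√(2π)))·exp(−(-0.01−-0.9)²/(2·1.3²)) = 0.306879·exp(-0.23435) = 0.242767
  L_2 = (1/(0.7·√(2π)))·exp(−(-0.01−-0.1)²/(2·0.7²)) = 0.569918·exp(-0.00827) = 0.565226
  L_3 = (1/(1.0·√(2π)))·exp(−(-0.01−1.7)²/(2·1.0²)) = 0.398942·exp(-1.46205) = 0.0924591
Unnormalised posteriors:
  w_1·L_1 = 0.34 × 0.242767 = 0.0825409
  w_2·L_2 = 0.40 × 0.565226 = 0.226091
  w_3·L_3 = 0.26 × 0.0924591 = 0.0240394
Denominator: 0.0825409 + 0.226091 + 0.0240394 = 0.332671
P(Cluster 2 | data) = 0.226091 / 0.332671 ≈ 0.6796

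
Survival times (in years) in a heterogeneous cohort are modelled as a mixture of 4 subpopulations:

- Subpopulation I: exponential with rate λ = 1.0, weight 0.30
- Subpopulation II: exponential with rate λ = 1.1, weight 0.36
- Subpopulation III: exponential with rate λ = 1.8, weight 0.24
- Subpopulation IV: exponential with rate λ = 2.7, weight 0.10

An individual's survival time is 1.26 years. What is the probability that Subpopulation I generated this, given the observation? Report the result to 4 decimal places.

0.3578

By Bayes' theorem, P(k | x) = π_k f_k(x) / Σ_j π_j f_j(x).
Exponential densities:
  L_I = 0.283654
  L_II = 0.275081
  L_III = 0.186334
  L_IV = 0.0899278
Unnormalised posteriors:
  π_I·L_I = 0.30 × 0.283654 = 0.0850962
  π_II·L_II = 0.36 × 0.275081 = 0.0990291
  π_III·L_III = 0.24 × 0.186334 = 0.0447202
  π_IV·L_IV = 0.10 × 0.0899278 = 0.00899278
Sum: 0.0850962 + 0.0990291 + 0.0447202 + 0.00899278 = 0.237838
So the posterior for Subpopulation I is 0.0850962 / 0.237838 ≈ 0.3578.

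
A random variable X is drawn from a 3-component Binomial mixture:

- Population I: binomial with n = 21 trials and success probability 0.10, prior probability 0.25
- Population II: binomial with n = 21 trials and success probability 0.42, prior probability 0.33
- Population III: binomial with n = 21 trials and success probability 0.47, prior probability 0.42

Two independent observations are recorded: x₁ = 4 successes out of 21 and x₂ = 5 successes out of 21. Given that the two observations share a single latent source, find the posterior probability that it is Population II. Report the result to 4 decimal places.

0.2054

The responsibility of component k is π_k f_k(x) divided by Σ_j π_j f_j(x).
Since both observations come from the same component, the likelihood for component k is f_k(x₁)·f_k(x₂).
  L_I = [0.0998129] × [0.0377071] = 0.00376366
  L_II = [0.0177148] × [0.0436152] = 0.000772635
  L_III = [0.00599992] × [0.0180903] = 0.00010854
Unnormalised posteriors:
  π_I·L_I = 0.25 × 0.00376366 = 0.000940914
  π_II·L_II = 0.33 × 0.000772635 = 0.00025497
  π_III·L_III = 0.42 × 0.00010854 = 4.5587e-05
Normaliser: 0.000940914 + 0.00025497 + 4.5587e-05 = 0.00124147
So the posterior for Population II is 0.00025497 / 0.00124147 ≈ 0.2054.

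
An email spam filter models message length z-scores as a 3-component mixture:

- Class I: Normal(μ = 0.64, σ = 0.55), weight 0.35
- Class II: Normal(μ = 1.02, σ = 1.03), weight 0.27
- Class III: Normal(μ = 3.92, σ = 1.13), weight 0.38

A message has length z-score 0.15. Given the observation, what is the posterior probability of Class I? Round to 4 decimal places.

Posterior ∝ prior × likelihood, so P(k | x) ∝ π_k f_k(x); normalise over all components.
Evaluate each component's likelihood at the observed value:
  f_I = (1/(0.55·√(2π)))·exp(−(0.15−0.64)²/(2·0.55²)) = 0.725350·exp(-0.39686) = 0.487746
  f_II = (1/(1.03·√(2π)))·exp(−(0.15−1.02)²/(2·1.03²)) = 0.387323·exp(-0.35673) = 0.271112
  f_III = (1/(1.13·√(2π)))·exp(−(0.15−3.92)²/(2·1.13²)) = 0.353046·exp(-5.56539) = 0.00135149
Weight by the priors:
  π_I·f_I = 0.35 × 0.487746 = 0.170711
  π_II·f_II = 0.27 × 0.271112 = 0.0732003
  π_III·f_III = 0.38 × 0.00135149 = 0.000513566
Evidence: 0.170711 + 0.0732003 + 0.000513566 = 0.244425
P(Class I | 0.15) = 0.170711 / 0.244425 ≈ 0.6984

0.6984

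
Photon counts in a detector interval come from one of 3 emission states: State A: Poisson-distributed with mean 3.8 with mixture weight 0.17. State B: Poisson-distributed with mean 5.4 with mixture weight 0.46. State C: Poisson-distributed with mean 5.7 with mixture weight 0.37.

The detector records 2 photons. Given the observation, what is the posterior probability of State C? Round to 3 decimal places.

0.258

Posterior ∝ prior × likelihood, so P(k | x) ∝ π_k f_k(x); normalise over all components.
Poisson probabilities:
  f_A = 0.161517
  f_B = 0.0658518
  f_C = 0.0543552
Multiply by the mixture weights:
  π_A·f_A = 0.17 × 0.161517 = 0.0274579
  π_B·f_B = 0.46 × 0.0658518 = 0.0302918
  π_C·f_C = 0.37 × 0.0543552 = 0.0201114
Marginal: 0.0274579 + 0.0302918 + 0.0201114 = 0.0778611
P(State C | x) ≈ 0.258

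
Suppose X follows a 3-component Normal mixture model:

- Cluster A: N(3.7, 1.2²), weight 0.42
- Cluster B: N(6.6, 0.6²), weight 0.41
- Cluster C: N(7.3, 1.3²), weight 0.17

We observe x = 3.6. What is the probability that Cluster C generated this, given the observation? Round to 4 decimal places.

0.0065

By Bayes' theorem, P(k | x) = π_k f_k(x) / Σ_j π_j f_j(x).
Normal densities:
  f_A = 0.3313
  f_B = 2.47787e-06
  f_C = 0.00534497
Prior × likelihood for each component:
  π_A·f_A = 0.42 × 0.3313 = 0.139146
  π_B·f_B = 0.41 × 2.47787e-06 = 1.01593e-06
  π_C·f_C = 0.17 × 0.00534497 = 0.000908646
Denominator: 0.139146 + 1.01593e-06 + 0.000908646 = 0.140055
P(Cluster C | x) ≈ 0.0065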